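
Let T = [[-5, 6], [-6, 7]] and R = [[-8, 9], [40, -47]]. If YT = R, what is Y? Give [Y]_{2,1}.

-2

T is on the right of Y, so right-multiply by T⁻¹: Y = RT⁻¹.
det T = 1; the adjugate gives T⁻¹ = [[7, -6], [6, -5]].
Y = RT⁻¹ = [[-8, 9], [40, -47]] · [[7, -6], [6, -5]] = [[-2, 3], [-2, -5]].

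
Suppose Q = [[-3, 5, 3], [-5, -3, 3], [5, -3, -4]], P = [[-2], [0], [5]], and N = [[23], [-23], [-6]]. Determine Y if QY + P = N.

QY = N − P = [[25], [-23], [-11]].
Left-multiplying both sides by Q⁻¹ gives Y = Q⁻¹(N − P).
det Q = 2; the adjugate gives Q⁻¹ = [[21/2, 11/2, 12], [-5/2, -3/2, -3], [15, 8, 17]].
Y = Q⁻¹(N − P) = [[4], [5], [4]].

Y = [[4], [5], [4]]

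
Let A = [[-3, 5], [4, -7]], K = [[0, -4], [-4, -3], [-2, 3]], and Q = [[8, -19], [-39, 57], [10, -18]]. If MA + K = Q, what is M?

M = [[4, 5], [5, -5], [0, 3]]

MA = Q − K = [[8, -15], [-35, 60], [12, -21]].
A is on the right of M, so right-multiply by A⁻¹: M = (Q − K)A⁻¹.
det A = 1, so A⁻¹ = [[-7, -5], [-4, -3]].
M = (Q − K)A⁻¹ = [[4, 5], [5, -5], [0, 3]].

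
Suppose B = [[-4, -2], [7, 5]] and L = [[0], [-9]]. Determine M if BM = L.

Left-multiplying both sides by B⁻¹ gives M = B⁻¹L.
B has determinant -6; B⁻¹ = [[-5/6, -1/3], [7/6, 2/3]].
M = B⁻¹L = [[-5/6, -1/3], [7/6, 2/3]] · [[0], [-9]] = [[3], [-6]].

M = [[3], [-6]]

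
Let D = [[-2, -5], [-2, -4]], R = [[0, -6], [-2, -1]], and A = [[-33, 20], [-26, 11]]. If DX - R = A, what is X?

X = [[4, 3], [5, -4]]

DX = A + R = [[-33, 14], [-28, 10]].
Left-multiplying both sides by D⁻¹ gives X = D⁻¹(A + R).
D has determinant -2; D⁻¹ = [[2, -5/2], [-1, 1]].
X = D⁻¹(A + R) = [[4, 3], [5, -4]].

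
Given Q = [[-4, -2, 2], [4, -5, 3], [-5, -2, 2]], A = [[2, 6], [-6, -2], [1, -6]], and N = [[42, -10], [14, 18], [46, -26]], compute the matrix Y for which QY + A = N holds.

Y = [[-5, 4], [-5, -2], [5, -2]]

QY = N − A = [[40, -16], [20, 20], [45, -20]].
Left-multiplying both sides by Q⁻¹ gives Y = Q⁻¹(N − A).
det Q = -4; the adjugate gives Q⁻¹ = [[1, 0, -1], [23/4, -1/2, -5], [33/4, -1/2, -7]].
Y = Q⁻¹(N − A) = [[-5, 4], [-5, -2], [5, -2]].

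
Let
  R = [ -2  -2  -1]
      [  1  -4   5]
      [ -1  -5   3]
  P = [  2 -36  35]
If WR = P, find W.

W = [[1, 6, 2]]

Since R sits to the right of W, W = PR⁻¹.
det R = -1, so R⁻¹ = [[-13, -11, 14], [8, 7, -9], [9, 8, -10]].
W = PR⁻¹ = [[2, -36, 35]] · [[-13, -11, 14], [8, 7, -9], [9, 8, -10]] = [[1, 6, 2]].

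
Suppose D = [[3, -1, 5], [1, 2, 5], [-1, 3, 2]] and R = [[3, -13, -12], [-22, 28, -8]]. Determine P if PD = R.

P = [[2, -4, -1], [-6, 2, 6]]

Since D sits to the right of P, P = RD⁻¹.
D has determinant -1; D⁻¹ = [[11, -17, 15], [7, -11, 10], [-5, 8, -7]].
P = RD⁻¹ = [[3, -13, -12], [-22, 28, -8]] · [[11, -17, 15], [7, -11, 10], [-5, 8, -7]] = [[2, -4, -1], [-6, 2, 6]].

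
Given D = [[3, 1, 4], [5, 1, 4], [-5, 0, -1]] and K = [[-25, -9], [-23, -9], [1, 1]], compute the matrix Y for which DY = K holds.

Y = [[1, 0], [-4, -5], [-6, -1]]

Since D multiplies Y on the left, Y = D⁻¹K.
det D = 2, so D⁻¹ = [[-1/2, 1/2, 0], [-15/2, 17/2, 4], [5/2, -5/2, -1]].
Y = D⁻¹K = [[-1/2, 1/2, 0], [-15/2, 17/2, 4], [5/2, -5/2, -1]] · [[-25, -9], [-23, -9], [1, 1]] = [[1, 0], [-4, -5], [-6, -1]].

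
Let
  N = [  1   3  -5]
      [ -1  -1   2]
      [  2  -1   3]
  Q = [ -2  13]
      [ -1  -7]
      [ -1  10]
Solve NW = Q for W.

Since N multiplies W on the left, W = N⁻¹Q.
det N = 5, so N⁻¹ = [[-1/5, -4/5, 1/5], [7/5, 13/5, 3/5], [3/5, 7/5, 2/5]].
W = N⁻¹Q = [[-1/5, -4/5, 1/5], [7/5, 13/5, 3/5], [3/5, 7/5, 2/5]] · [[-2, 13], [-1, -7], [-1, 10]] = [[1, 5], [-6, 6], [-3, 2]].

W = [[1, 5], [-6, 6], [-3, 2]]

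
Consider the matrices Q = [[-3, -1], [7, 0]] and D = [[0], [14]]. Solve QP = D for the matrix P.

P = [[2], [-6]]

Since Q multiplies P on the left, P = Q⁻¹D.
det Q = 7; the adjugate gives Q⁻¹ = [[0, 1/7], [-1, -3/7]].
P = Q⁻¹D = [[0, 1/7], [-1, -3/7]] · [[0], [14]] = [[2], [-6]].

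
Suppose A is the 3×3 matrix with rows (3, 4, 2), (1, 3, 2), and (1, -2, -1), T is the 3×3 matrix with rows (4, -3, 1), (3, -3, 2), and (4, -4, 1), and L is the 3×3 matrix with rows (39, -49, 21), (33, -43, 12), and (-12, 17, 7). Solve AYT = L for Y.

Y = [[0, 5, -3], [0, -4, 3], [-5, 5, 5]]

Y = A⁻¹LT⁻¹ (apply A⁻¹ on the left and T⁻¹ on the right).
det A = 5, so A⁻¹ = [[1/5, 0, 2/5], [3/5, -1, -4/5], [-1, 2, 1]].
T has determinant 5; T⁻¹ = [[1, -1/5, -3/5], [1, 0, -1], [0, 4/5, -3/5]].
A⁻¹L = [[3, -3, 7], [0, 0, -5], [15, -20, 10]].
Y = (A⁻¹L)T⁻¹ = [[0, 5, -3], [0, -4, 3], [-5, 5, 5]].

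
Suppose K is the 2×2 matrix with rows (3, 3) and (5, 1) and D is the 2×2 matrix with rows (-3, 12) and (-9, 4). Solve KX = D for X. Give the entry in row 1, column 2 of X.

0

Since K multiplies X on the left, X = K⁻¹D.
K has determinant -12; K⁻¹ = [[-1/12, 1/4], [5/12, -1/4]].
X = K⁻¹D = [[-1/12, 1/4], [5/12, -1/4]] · [[-3, 12], [-9, 4]] = [[-2, 0], [1, 4]].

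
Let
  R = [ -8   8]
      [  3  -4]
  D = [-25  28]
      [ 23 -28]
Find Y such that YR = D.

Y = [[2, -3], [-1, 5]]

Right-multiplying both sides by R⁻¹ gives Y = DR⁻¹.
det R = 8; the adjugate gives R⁻¹ = [[-1/2, -1], [-3/8, -1]].
Y = DR⁻¹ = [[-25, 28], [23, -28]] · [[-1/2, -1], [-3/8, -1]] = [[2, -3], [-1, 5]].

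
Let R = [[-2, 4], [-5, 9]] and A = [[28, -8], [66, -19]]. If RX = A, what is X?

X = [[-6, 2], [4, -1]]

R is on the left of X, so left-multiply by R⁻¹: X = R⁻¹A.
det R = 2; the adjugate gives R⁻¹ = [[9/2, -2], [5/2, -1]].
X = R⁻¹A = [[9/2, -2], [5/2, -1]] · [[28, -8], [66, -19]] = [[-6, 2], [4, -1]].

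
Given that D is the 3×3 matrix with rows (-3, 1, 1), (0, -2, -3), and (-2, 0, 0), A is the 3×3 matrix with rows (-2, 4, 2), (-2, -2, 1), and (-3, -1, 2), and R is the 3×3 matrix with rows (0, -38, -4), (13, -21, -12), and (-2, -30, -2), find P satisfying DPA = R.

P = D⁻¹RA⁻¹ (apply D⁻¹ on the left and A⁻¹ on the right).
D has determinant 2; D⁻¹ = [[0, 0, -1/2], [3, 1, -9/2], [-2, -1, 3]].
det A = 2, so A⁻¹ = [[-3/2, -5, 4], [1/2, 1, -1], [-2, -7, 6]].
D⁻¹R = [[1, 15, 1], [22, 0, -15], [-19, 7, 14]].
P = (D⁻¹R)A⁻¹ = [[4, 3, -5], [-3, -5, -2], [4, 4, 1]].

P = [[4, 3, -5], [-3, -5, -2], [4, 4, 1]]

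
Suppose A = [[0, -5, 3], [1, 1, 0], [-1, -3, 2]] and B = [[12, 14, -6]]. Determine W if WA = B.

A is on the right of W, so right-multiply by A⁻¹: W = BA⁻¹.
det A = 4; the adjugate gives A⁻¹ = [[1/2, 1/4, -3/4], [-1/2, 3/4, 3/4], [-1/2, 5/4, 5/4]].
W = BA⁻¹ = [[12, 14, -6]] · [[1/2, 1/4, -3/4], [-1/2, 3/4, 3/4], [-1/2, 5/4, 5/4]] = [[2, 6, -6]].

W = [[2, 6, -6]]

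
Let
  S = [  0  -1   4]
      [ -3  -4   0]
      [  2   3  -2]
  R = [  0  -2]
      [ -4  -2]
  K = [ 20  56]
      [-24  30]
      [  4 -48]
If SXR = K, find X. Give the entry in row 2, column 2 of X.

Left-multiply by S⁻¹ and right-multiply by R⁻¹: X = S⁻¹KR⁻¹.
S has determinant 2; S⁻¹ = [[4, 5, 8], [-3, -4, -6], [-1/2, -1, -3/2]].
R has determinant -8; R⁻¹ = [[1/4, -1/4], [-1/2, 0]].
S⁻¹K = [[-8, -10], [12, 0], [8, 14]].
X = (S⁻¹K)R⁻¹ = [[3, 2], [3, -3], [-5, -2]].

-3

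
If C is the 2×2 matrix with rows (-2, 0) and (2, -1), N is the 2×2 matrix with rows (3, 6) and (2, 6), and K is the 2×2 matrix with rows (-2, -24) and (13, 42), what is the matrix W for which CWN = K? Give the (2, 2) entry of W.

W = C⁻¹KN⁻¹ (apply C⁻¹ on the left and N⁻¹ on the right).
det C = 2; the adjugate gives C⁻¹ = [[-1/2, 0], [-1, -1]].
N has determinant 6; N⁻¹ = [[1, -1], [-1/3, 1/2]].
C⁻¹K = [[1, 12], [-11, -18]].
W = (C⁻¹K)N⁻¹ = [[-3, 5], [-5, 2]].

2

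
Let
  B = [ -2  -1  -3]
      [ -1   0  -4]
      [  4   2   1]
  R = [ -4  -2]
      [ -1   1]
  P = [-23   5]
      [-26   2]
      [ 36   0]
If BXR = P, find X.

X = [[-4, -2], [5, -1], [0, -2]]

Left-multiply by B⁻¹ and right-multiply by R⁻¹: X = B⁻¹PR⁻¹.
B has determinant 5; B⁻¹ = [[8/5, -1, 4/5], [-3, 2, -1], [-2/5, 0, -1/5]].
det R = -6, so R⁻¹ = [[-1/6, -1/3], [-1/6, 2/3]].
B⁻¹P = [[18, 6], [-19, -11], [2, -2]].
X = (B⁻¹P)R⁻¹ = [[-4, -2], [5, -1], [0, -2]].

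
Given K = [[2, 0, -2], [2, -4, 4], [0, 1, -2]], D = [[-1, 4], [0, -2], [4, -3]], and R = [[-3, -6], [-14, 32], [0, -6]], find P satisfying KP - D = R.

P = [[-5, 1], [-2, -5], [-3, 2]]

KP = R + D = [[-4, -2], [-14, 30], [4, -9]].
Since K multiplies P on the left, P = K⁻¹(R + D).
det K = 4; the adjugate gives K⁻¹ = [[1, -1/2, -2], [1, -1, -3], [1/2, -1/2, -2]].
P = K⁻¹(R + D) = [[-5, 1], [-2, -5], [-3, 2]].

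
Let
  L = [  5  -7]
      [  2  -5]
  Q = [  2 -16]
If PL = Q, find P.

L is on the right of P, so right-multiply by L⁻¹: P = QL⁻¹.
L has determinant -11; L⁻¹ = [[5/11, -7/11], [2/11, -5/11]].
P = QL⁻¹ = [[2, -16]] · [[5/11, -7/11], [2/11, -5/11]] = [[-2, 6]].

P = [[-2, 6]]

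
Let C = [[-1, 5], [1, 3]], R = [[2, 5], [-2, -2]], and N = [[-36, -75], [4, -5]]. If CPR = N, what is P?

Isolating P: multiply by C⁻¹ from the left and R⁻¹ from the right, so P = C⁻¹NR⁻¹.
C has determinant -8; C⁻¹ = [[-3/8, 5/8], [1/8, 1/8]].
det R = 6; the adjugate gives R⁻¹ = [[-1/3, -5/6], [1/3, 1/3]].
C⁻¹N = [[16, 25], [-4, -10]].
P = (C⁻¹N)R⁻¹ = [[3, -5], [-2, 0]].

P = [[3, -5], [-2, 0]]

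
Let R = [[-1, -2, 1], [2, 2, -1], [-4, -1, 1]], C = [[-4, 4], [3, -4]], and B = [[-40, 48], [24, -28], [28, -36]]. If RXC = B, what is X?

X = [[1, -4], [-2, 4], [1, -4]]

Left-multiply by R⁻¹ and right-multiply by C⁻¹: X = R⁻¹BC⁻¹.
det R = 1, so R⁻¹ = [[1, 1, 0], [2, 3, 1], [6, 7, 2]].
det C = 4, so C⁻¹ = [[-1, -1], [-3/4, -1]].
R⁻¹B = [[-16, 20], [20, -24], [-16, 20]].
X = (R⁻¹B)C⁻¹ = [[1, -4], [-2, 4], [1, -4]].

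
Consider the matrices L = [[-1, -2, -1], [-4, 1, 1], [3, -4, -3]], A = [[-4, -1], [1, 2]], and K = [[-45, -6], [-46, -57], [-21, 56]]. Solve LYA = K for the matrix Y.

Y = [[-3, 5], [-2, -2], [-5, -4]]

Y = L⁻¹KA⁻¹ (apply L⁻¹ on the left and A⁻¹ on the right).
det L = 4, so L⁻¹ = [[1/4, -1/2, -1/4], [-9/4, 3/2, 5/4], [13/4, -5/2, -9/4]].
det A = -7, so A⁻¹ = [[-2/7, -1/7], [1/7, 4/7]].
L⁻¹K = [[17, 13], [6, -2], [16, -3]].
Y = (L⁻¹K)A⁻¹ = [[-3, 5], [-2, -2], [-5, -4]].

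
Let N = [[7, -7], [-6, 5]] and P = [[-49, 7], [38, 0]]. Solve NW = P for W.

W = [[-3, -5], [4, -6]]

Left-multiplying both sides by N⁻¹ gives W = N⁻¹P.
N has determinant -7; N⁻¹ = [[-5/7, -1], [-6/7, -1]].
W = N⁻¹P = [[-5/7, -1], [-6/7, -1]] · [[-49, 7], [38, 0]] = [[-3, -5], [4, -6]].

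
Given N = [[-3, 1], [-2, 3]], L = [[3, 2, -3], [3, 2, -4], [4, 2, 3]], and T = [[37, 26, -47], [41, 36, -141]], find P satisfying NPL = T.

P = [[-5, 3, -1], [4, 5, -5]]

Left-multiply by N⁻¹ and right-multiply by L⁻¹: P = N⁻¹TL⁻¹.
N has determinant -7; N⁻¹ = [[-3/7, 1/7], [-2/7, 3/7]].
det L = -2, so L⁻¹ = [[-7, 6, 1], [25/2, -21/2, -3/2], [1, -1, 0]].
N⁻¹T = [[-10, -6, 0], [7, 8, -47]].
P = (N⁻¹T)L⁻¹ = [[-5, 3, -1], [4, 5, -5]].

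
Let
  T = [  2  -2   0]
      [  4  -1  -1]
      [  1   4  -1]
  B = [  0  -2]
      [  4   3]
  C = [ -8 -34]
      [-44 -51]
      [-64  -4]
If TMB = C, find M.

Left-multiply by T⁻¹ and right-multiply by B⁻¹: M = T⁻¹CB⁻¹.
det T = 4; the adjugate gives T⁻¹ = [[5/4, -1/2, 1/2], [3/4, -1/2, 1/2], [17/4, -5/2, 3/2]].
det B = 8; the adjugate gives B⁻¹ = [[3/8, 1/4], [-1/2, 0]].
T⁻¹C = [[-20, -19], [-16, -2], [-20, -23]].
M = (T⁻¹C)B⁻¹ = [[2, -5], [-5, -4], [4, -5]].

M = [[2, -5], [-5, -4], [4, -5]]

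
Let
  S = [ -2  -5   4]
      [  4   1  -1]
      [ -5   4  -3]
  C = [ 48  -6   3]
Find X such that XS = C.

S is on the right of X, so right-multiply by S⁻¹: X = CS⁻¹.
S has determinant -3; S⁻¹ = [[-1/3, -1/3, -1/3], [-17/3, -26/3, -14/3], [-7, -11, -6]].
X = CS⁻¹ = [[48, -6, 3]] · [[-1/3, -1/3, -1/3], [-17/3, -26/3, -14/3], [-7, -11, -6]] = [[-3, 3, -6]].

X = [[-3, 3, -6]]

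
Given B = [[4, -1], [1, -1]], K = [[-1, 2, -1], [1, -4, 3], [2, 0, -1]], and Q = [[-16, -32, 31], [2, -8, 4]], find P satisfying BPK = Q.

P = B⁻¹QK⁻¹ (apply B⁻¹ on the left and K⁻¹ on the right).
det B = -3, so B⁻¹ = [[1/3, -1/3], [1/3, -4/3]].
det K = 2, so K⁻¹ = [[2, 1, 1], [7/2, 3/2, 1], [4, 2, 1]].
B⁻¹Q = [[-6, -8, 9], [-8, 0, 5]].
P = (B⁻¹Q)K⁻¹ = [[-4, 0, -5], [4, 2, -3]].

P = [[-4, 0, -5], [4, 2, -3]]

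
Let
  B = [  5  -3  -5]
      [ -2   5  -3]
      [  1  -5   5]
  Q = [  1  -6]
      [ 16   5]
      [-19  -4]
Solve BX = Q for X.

B is on the left of X, so left-multiply by B⁻¹: X = B⁻¹Q.
det B = 4; the adjugate gives B⁻¹ = [[5/2, 10, 17/2], [7/4, 15/2, 25/4], [5/4, 11/2, 19/4]].
X = B⁻¹Q = [[5/2, 10, 17/2], [7/4, 15/2, 25/4], [5/4, 11/2, 19/4]] · [[1, -6], [16, 5], [-19, -4]] = [[1, 1], [3, 2], [-1, 1]].

X = [[1, 1], [3, 2], [-1, 1]]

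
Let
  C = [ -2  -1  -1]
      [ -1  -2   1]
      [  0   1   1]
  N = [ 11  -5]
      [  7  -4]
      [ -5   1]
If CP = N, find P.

P = [[-3, 2], [-3, 1], [-2, 0]]

C is on the left of P, so left-multiply by C⁻¹: P = C⁻¹N.
C has determinant 6; C⁻¹ = [[-1/2, 0, -1/2], [1/6, -1/3, 1/2], [-1/6, 1/3, 1/2]].
P = C⁻¹N = [[-1/2, 0, -1/2], [1/6, -1/3, 1/2], [-1/6, 1/3, 1/2]] · [[11, -5], [7, -4], [-5, 1]] = [[-3, 2], [-3, 1], [-2, 0]].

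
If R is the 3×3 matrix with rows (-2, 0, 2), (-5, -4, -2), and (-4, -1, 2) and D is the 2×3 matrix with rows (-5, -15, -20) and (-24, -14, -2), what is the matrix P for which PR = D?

R is on the right of P, so right-multiply by R⁻¹: P = DR⁻¹.
det R = -2, so R⁻¹ = [[5, 1, -4], [-9, -2, 7], [11/2, 1, -4]].
P = DR⁻¹ = [[-5, -15, -20], [-24, -14, -2]] · [[5, 1, -4], [-9, -2, 7], [11/2, 1, -4]] = [[0, 5, -5], [-5, 2, 6]].

P = [[0, 5, -5], [-5, 2, 6]]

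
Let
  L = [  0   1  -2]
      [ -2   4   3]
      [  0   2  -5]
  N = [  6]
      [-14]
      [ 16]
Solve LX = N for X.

Since L multiplies X on the left, X = L⁻¹N.
L has determinant -2; L⁻¹ = [[13, -1/2, -11/2], [5, 0, -2], [2, 0, -1]].
X = L⁻¹N = [[13, -1/2, -11/2], [5, 0, -2], [2, 0, -1]] · [[6], [-14], [16]] = [[-3], [-2], [-4]].

X = [[-3], [-2], [-4]]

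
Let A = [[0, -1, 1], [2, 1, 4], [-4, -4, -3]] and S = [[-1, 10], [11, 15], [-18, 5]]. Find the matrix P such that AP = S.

A is on the left of P, so left-multiply by A⁻¹: P = A⁻¹S.
det A = 6, so A⁻¹ = [[13/6, -7/6, -5/6], [-5/3, 2/3, 1/3], [-2/3, 2/3, 1/3]].
P = A⁻¹S = [[13/6, -7/6, -5/6], [-5/3, 2/3, 1/3], [-2/3, 2/3, 1/3]] · [[-1, 10], [11, 15], [-18, 5]] = [[0, 0], [3, -5], [2, 5]].

P = [[0, 0], [3, -5], [2, 5]]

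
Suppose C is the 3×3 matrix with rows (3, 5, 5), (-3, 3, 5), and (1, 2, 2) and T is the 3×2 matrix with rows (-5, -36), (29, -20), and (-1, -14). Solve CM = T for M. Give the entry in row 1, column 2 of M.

Left-multiplying both sides by C⁻¹ gives M = C⁻¹T.
C has determinant -2; C⁻¹ = [[2, 0, -5], [-11/2, -1/2, 15], [9/2, 1/2, -12]].
M = C⁻¹T = [[2, 0, -5], [-11/2, -1/2, 15], [9/2, 1/2, -12]] · [[-5, -36], [29, -20], [-1, -14]] = [[-5, -2], [-2, -2], [4, -4]].

-2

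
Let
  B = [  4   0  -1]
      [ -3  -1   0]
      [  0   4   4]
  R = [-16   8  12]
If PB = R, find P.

Right-multiplying both sides by B⁻¹ gives P = RB⁻¹.
det B = -4, so B⁻¹ = [[1, 1, 1/4], [-3, -4, -3/4], [3, 4, 1]].
P = RB⁻¹ = [[-16, 8, 12]] · [[1, 1, 1/4], [-3, -4, -3/4], [3, 4, 1]] = [[-4, 0, 2]].

P = [[-4, 0, 2]]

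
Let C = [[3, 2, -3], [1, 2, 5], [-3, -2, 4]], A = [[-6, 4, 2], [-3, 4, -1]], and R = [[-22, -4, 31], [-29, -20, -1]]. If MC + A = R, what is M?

MC = R − A = [[-16, -8, 29], [-26, -24, 0]].
Since C sits to the right of M, M = (R − A)C⁻¹.
det C = 4; the adjugate gives C⁻¹ = [[9/2, -1/2, 4], [-19/4, 3/4, -9/2], [1, 0, 1]].
M = (R − A)C⁻¹ = [[-5, 2, 1], [-3, -5, 4]].

M = [[-5, 2, 1], [-3, -5, 4]]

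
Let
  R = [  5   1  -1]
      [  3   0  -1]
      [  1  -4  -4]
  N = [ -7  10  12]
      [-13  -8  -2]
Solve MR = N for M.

Since R sits to the right of M, M = NR⁻¹.
R has determinant 3; R⁻¹ = [[-4/3, 8/3, -1/3], [11/3, -19/3, 2/3], [-4, 7, -1]].
M = NR⁻¹ = [[-7, 10, 12], [-13, -8, -2]] · [[-4/3, 8/3, -1/3], [11/3, -19/3, 2/3], [-4, 7, -1]] = [[-2, 2, -3], [-4, 2, 1]].

M = [[-2, 2, -3], [-4, 2, 1]]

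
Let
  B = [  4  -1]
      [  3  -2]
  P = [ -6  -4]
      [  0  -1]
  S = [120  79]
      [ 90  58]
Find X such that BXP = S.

X = [[-5, 0], [0, -1]]

Left-multiply by B⁻¹ and right-multiply by P⁻¹: X = B⁻¹SP⁻¹.
det B = -5; the adjugate gives B⁻¹ = [[2/5, -1/5], [3/5, -4/5]].
P has determinant 6; P⁻¹ = [[-1/6, 2/3], [0, -1]].
B⁻¹S = [[30, 20], [0, 1]].
X = (B⁻¹S)P⁻¹ = [[-5, 0], [0, -1]].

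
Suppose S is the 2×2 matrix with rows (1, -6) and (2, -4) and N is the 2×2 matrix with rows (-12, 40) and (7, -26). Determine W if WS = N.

W = [[-4, -4], [3, 2]]

Right-multiplying both sides by S⁻¹ gives W = NS⁻¹.
det S = 8, so S⁻¹ = [[-1/2, 3/4], [-1/4, 1/8]].
W = NS⁻¹ = [[-12, 40], [7, -26]] · [[-1/2, 3/4], [-1/4, 1/8]] = [[-4, -4], [3, 2]].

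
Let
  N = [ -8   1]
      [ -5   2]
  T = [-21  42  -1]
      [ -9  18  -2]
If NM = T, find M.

M = [[3, -6, 0], [3, -6, -1]]

Left-multiplying both sides by N⁻¹ gives M = N⁻¹T.
det N = -11, so N⁻¹ = [[-2/11, 1/11], [-5/11, 8/11]].
M = N⁻¹T = [[-2/11, 1/11], [-5/11, 8/11]] · [[-21, 42, -1], [-9, 18, -2]] = [[3, -6, 0], [3, -6, -1]].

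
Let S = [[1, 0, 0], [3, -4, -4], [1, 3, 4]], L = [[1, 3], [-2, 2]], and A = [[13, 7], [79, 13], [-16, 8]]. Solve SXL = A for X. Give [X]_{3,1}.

-1

X = S⁻¹AL⁻¹ (apply S⁻¹ on the left and L⁻¹ on the right).
det S = -4; the adjugate gives S⁻¹ = [[1, 0, 0], [4, -1, -1], [-13/4, 3/4, 1]].
det L = 8, so L⁻¹ = [[1/4, -3/8], [1/4, 1/8]].
S⁻¹A = [[13, 7], [-11, 7], [1, -5]].
X = (S⁻¹A)L⁻¹ = [[5, -4], [-1, 5], [-1, -1]].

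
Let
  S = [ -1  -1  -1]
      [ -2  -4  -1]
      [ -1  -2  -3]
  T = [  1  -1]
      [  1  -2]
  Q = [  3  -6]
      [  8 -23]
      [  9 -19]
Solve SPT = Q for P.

P = [[-2, 3], [3, -5], [-1, -1]]

Left-multiply by S⁻¹ and right-multiply by T⁻¹: P = S⁻¹QT⁻¹.
det S = -5; the adjugate gives S⁻¹ = [[-2, 1/5, 3/5], [1, -2/5, -1/5], [0, 1/5, -2/5]].
det T = -1; the adjugate gives T⁻¹ = [[2, -1], [1, -1]].
S⁻¹Q = [[1, -4], [-2, 7], [-2, 3]].
P = (S⁻¹Q)T⁻¹ = [[-2, 3], [3, -5], [-1, -1]].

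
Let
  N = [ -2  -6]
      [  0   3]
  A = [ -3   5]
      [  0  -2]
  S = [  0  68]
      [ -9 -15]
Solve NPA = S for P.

P = [[-3, 2], [1, 5]]

P = N⁻¹SA⁻¹ (apply N⁻¹ on the left and A⁻¹ on the right).
det N = -6, so N⁻¹ = [[-1/2, -1], [0, 1/3]].
det A = 6, so A⁻¹ = [[-1/3, -5/6], [0, -1/2]].
N⁻¹S = [[9, -19], [-3, -5]].
P = (N⁻¹S)A⁻¹ = [[-3, 2], [1, 5]].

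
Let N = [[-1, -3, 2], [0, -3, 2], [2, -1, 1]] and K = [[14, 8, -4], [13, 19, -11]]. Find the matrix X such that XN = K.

X = [[-6, 2, 4], [-3, -5, 5]]

Since N sits to the right of X, X = KN⁻¹.
N has determinant 1; N⁻¹ = [[-1, 1, 0], [4, -5, 2], [6, -7, 3]].
X = KN⁻¹ = [[14, 8, -4], [13, 19, -11]] · [[-1, 1, 0], [4, -5, 2], [6, -7, 3]] = [[-6, 2, 4], [-3, -5, 5]].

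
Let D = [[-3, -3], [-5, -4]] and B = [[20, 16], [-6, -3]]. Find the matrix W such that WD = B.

Since D sits to the right of W, W = BD⁻¹.
det D = -3, so D⁻¹ = [[4/3, -1], [-5/3, 1]].
W = BD⁻¹ = [[20, 16], [-6, -3]] · [[4/3, -1], [-5/3, 1]] = [[0, -4], [-3, 3]].

W = [[0, -4], [-3, 3]]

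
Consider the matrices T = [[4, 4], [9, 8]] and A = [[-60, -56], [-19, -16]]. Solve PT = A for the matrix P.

T is on the right of P, so right-multiply by T⁻¹: P = AT⁻¹.
T has determinant -4; T⁻¹ = [[-2, 1], [9/4, -1]].
P = AT⁻¹ = [[-60, -56], [-19, -16]] · [[-2, 1], [9/4, -1]] = [[-6, -4], [2, -3]].

P = [[-6, -4], [2, -3]]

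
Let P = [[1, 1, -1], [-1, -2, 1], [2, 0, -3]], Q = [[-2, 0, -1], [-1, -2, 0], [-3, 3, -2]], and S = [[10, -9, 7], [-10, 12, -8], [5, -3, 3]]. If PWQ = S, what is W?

W = [[-5, 0, -5], [-3, 3, 1], [-3, 0, -3]]

Left-multiply by P⁻¹ and right-multiply by Q⁻¹: W = P⁻¹SQ⁻¹.
det P = 1, so P⁻¹ = [[6, 3, -1], [-1, -1, 0], [4, 2, -1]].
det Q = 1, so Q⁻¹ = [[4, -3, -2], [-2, 1, 1], [-9, 6, 4]].
P⁻¹S = [[25, -15, 15], [0, -3, 1], [15, -9, 9]].
W = (P⁻¹S)Q⁻¹ = [[-5, 0, -5], [-3, 3, 1], [-3, 0, -3]].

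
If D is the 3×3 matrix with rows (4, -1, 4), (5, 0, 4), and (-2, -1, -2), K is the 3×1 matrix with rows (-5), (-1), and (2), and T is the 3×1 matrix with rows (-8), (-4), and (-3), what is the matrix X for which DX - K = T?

X = [[3], [5], [-5]]

DX = T + K = [[-13], [-5], [-1]].
Since D multiplies X on the left, X = D⁻¹(T + K).
det D = -6, so D⁻¹ = [[-2/3, 1, 2/3], [-1/3, 0, -2/3], [5/6, -1, -5/6]].
X = D⁻¹(T + K) = [[3], [5], [-5]].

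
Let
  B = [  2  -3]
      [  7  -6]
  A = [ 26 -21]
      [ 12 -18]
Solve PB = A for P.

Since B sits to the right of P, P = AB⁻¹.
det B = 9; the adjugate gives B⁻¹ = [[-2/3, 1/3], [-7/9, 2/9]].
P = AB⁻¹ = [[26, -21], [12, -18]] · [[-2/3, 1/3], [-7/9, 2/9]] = [[-1, 4], [6, 0]].

P = [[-1, 4], [6, 0]]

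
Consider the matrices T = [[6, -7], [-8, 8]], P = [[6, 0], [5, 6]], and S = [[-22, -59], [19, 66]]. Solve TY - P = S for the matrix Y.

Y = [[-5, -4], [-2, 5]]

TY = S + P = [[-16, -59], [24, 72]].
Since T multiplies Y on the left, Y = T⁻¹(S + P).
det T = -8; the adjugate gives T⁻¹ = [[-1, -7/8], [-1, -3/4]].
Y = T⁻¹(S + P) = [[-5, -4], [-2, 5]].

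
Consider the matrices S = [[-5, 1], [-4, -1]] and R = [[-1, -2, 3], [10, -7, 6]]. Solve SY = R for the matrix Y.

Since S multiplies Y on the left, Y = S⁻¹R.
S has determinant 9; S⁻¹ = [[-1/9, -1/9], [4/9, -5/9]].
Y = S⁻¹R = [[-1/9, -1/9], [4/9, -5/9]] · [[-1, -2, 3], [10, -7, 6]] = [[-1, 1, -1], [-6, 3, -2]].

Y = [[-1, 1, -1], [-6, 3, -2]]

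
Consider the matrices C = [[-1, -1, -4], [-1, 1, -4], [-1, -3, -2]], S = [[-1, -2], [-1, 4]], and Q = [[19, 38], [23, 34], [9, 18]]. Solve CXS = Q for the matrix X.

X = [[4, 5], [-1, -1], [4, -1]]

Isolating X: multiply by C⁻¹ from the left and S⁻¹ from the right, so X = C⁻¹QS⁻¹.
C has determinant -4; C⁻¹ = [[7/2, -5/2, -2], [-1/2, 1/2, 0], [-1, 1/2, 1/2]].
S has determinant -6; S⁻¹ = [[-2/3, -1/3], [-1/6, 1/6]].
C⁻¹Q = [[-9, 12], [2, -2], [-3, -12]].
X = (C⁻¹Q)S⁻¹ = [[4, 5], [-1, -1], [4, -1]].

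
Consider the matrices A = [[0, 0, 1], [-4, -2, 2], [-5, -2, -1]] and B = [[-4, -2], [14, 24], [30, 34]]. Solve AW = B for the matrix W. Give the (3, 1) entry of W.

-4

A is on the left of W, so left-multiply by A⁻¹: W = A⁻¹B.
A has determinant -2; A⁻¹ = [[-3, 1, -1], [7, -5/2, 2], [1, 0, 0]].
W = A⁻¹B = [[-3, 1, -1], [7, -5/2, 2], [1, 0, 0]] · [[-4, -2], [14, 24], [30, 34]] = [[-4, -4], [-3, -6], [-4, -2]].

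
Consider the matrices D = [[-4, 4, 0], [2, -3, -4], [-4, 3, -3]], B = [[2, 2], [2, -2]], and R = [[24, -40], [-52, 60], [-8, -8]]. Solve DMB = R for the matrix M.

M = [[1, 0], [0, 4], [0, 4]]

M = D⁻¹RB⁻¹ (apply D⁻¹ on the left and B⁻¹ on the right).
D has determinant 4; D⁻¹ = [[21/4, 3, -4], [11/2, 3, -4], [-3/2, -1, 1]].
B has determinant -8; B⁻¹ = [[1/4, 1/4], [1/4, -1/4]].
D⁻¹R = [[2, 2], [8, -8], [8, -8]].
M = (D⁻¹R)B⁻¹ = [[1, 0], [0, 4], [0, 4]].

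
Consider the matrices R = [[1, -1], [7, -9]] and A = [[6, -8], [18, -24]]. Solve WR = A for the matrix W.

W = [[-1, 1], [-3, 3]]

Right-multiplying both sides by R⁻¹ gives W = AR⁻¹.
det R = -2; the adjugate gives R⁻¹ = [[9/2, -1/2], [7/2, -1/2]].
W = AR⁻¹ = [[6, -8], [18, -24]] · [[9/2, -1/2], [7/2, -1/2]] = [[-1, 1], [-3, 3]].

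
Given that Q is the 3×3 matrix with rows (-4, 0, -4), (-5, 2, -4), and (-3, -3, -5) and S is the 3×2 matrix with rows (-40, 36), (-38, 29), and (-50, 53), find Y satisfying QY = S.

Y = [[6, -5], [4, -6], [4, -4]]

Since Q multiplies Y on the left, Y = Q⁻¹S.
det Q = 4; the adjugate gives Q⁻¹ = [[-11/2, 3, 2], [-13/4, 2, 1], [21/4, -3, -2]].
Y = Q⁻¹S = [[-11/2, 3, 2], [-13/4, 2, 1], [21/4, -3, -2]] · [[-40, 36], [-38, 29], [-50, 53]] = [[6, -5], [4, -6], [4, -4]].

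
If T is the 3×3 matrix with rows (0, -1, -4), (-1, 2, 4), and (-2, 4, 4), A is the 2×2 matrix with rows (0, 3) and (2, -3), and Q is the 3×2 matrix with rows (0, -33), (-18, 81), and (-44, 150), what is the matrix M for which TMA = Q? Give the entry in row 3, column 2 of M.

1

M = T⁻¹QA⁻¹ (apply T⁻¹ on the left and A⁻¹ on the right).
det T = 4; the adjugate gives T⁻¹ = [[-2, -3, 1], [-1, -2, 1], [0, 1/2, -1/4]].
det A = -6; the adjugate gives A⁻¹ = [[1/2, 1/2], [1/3, 0]].
T⁻¹Q = [[10, -27], [-8, 21], [2, 3]].
M = (T⁻¹Q)A⁻¹ = [[-4, 5], [3, -4], [2, 1]].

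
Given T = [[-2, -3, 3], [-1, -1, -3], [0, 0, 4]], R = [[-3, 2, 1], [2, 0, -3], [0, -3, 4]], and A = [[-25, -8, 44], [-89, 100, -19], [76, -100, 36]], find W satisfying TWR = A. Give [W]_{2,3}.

Isolating W: multiply by T⁻¹ from the left and R⁻¹ from the right, so W = T⁻¹AR⁻¹.
det T = -4, so T⁻¹ = [[1, -3, -3], [-1, 2, 9/4], [0, 0, 1/4]].
det R = 5; the adjugate gives R⁻¹ = [[-9/5, -11/5, -6/5], [-8/5, -12/5, -7/5], [-6/5, -9/5, -4/5]].
T⁻¹A = [[14, -8, -7], [18, -17, -1], [19, -25, 9]].
W = (T⁻¹A)R⁻¹ = [[-4, 1, 0], [-4, 3, 3], [-5, 2, 5]].

3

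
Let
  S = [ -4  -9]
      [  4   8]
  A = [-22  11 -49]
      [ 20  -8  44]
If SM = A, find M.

M = [[1, 4, 1], [2, -3, 5]]

Left-multiplying both sides by S⁻¹ gives M = S⁻¹A.
det S = 4, so S⁻¹ = [[2, 9/4], [-1, -1]].
M = S⁻¹A = [[2, 9/4], [-1, -1]] · [[-22, 11, -49], [20, -8, 44]] = [[1, 4, 1], [2, -3, 5]].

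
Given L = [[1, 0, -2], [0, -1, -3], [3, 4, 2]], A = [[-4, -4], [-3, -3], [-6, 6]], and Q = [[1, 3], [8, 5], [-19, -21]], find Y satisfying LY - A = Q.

Y = [[-5, 1], [-2, -5], [-1, 1]]

LY = Q + A = [[-3, -1], [5, 2], [-25, -15]].
L is on the left of Y, so left-multiply by L⁻¹: Y = L⁻¹(Q + A).
det L = 4, so L⁻¹ = [[5/2, -2, -1/2], [-9/4, 2, 3/4], [3/4, -1, -1/4]].
Y = L⁻¹(Q + A) = [[-5, 1], [-2, -5], [-1, 1]].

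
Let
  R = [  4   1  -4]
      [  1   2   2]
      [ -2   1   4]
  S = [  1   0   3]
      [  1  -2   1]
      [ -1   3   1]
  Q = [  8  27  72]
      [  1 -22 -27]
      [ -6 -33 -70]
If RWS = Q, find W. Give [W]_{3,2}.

W = R⁻¹QS⁻¹ (apply R⁻¹ on the left and S⁻¹ on the right).
R has determinant -4; R⁻¹ = [[-3/2, 2, -5/2], [2, -2, 3], [-5/4, 3/2, -7/4]].
det S = -2; the adjugate gives S⁻¹ = [[5/2, -9/2, -3], [1, -2, -1], [-1/2, 3/2, 1]].
R⁻¹Q = [[5, -2, 13], [-4, -1, -12], [2, -9, -8]].
W = (R⁻¹Q)S⁻¹ = [[4, 1, 0], [-5, 2, 1], [0, -3, -5]].

-3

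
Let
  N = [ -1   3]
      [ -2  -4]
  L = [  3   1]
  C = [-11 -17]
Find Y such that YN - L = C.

YN = C + L = [[-8, -16]].
N is on the right of Y, so right-multiply by N⁻¹: Y = (C + L)N⁻¹.
N has determinant 10; N⁻¹ = [[-2/5, -3/10], [1/5, -1/10]].
Y = (C + L)N⁻¹ = [[0, 4]].

Y = [[0, 4]]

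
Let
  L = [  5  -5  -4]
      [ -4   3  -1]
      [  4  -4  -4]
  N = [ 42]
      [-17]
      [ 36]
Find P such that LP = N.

Left-multiplying both sides by L⁻¹ gives P = L⁻¹N.
det L = 4; the adjugate gives L⁻¹ = [[-4, -1, 17/4], [-5, -1, 21/4], [1, 0, -5/4]].
P = L⁻¹N = [[-4, -1, 17/4], [-5, -1, 21/4], [1, 0, -5/4]] · [[42], [-17], [36]] = [[2], [-4], [-3]].

P = [[2], [-4], [-3]]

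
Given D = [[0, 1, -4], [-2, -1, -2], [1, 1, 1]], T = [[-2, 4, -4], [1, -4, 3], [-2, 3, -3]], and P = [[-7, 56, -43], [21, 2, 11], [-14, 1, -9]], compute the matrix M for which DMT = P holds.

Left-multiply by D⁻¹ and right-multiply by T⁻¹: M = D⁻¹PT⁻¹.
det D = 4; the adjugate gives D⁻¹ = [[1/4, -5/4, -3/2], [0, 1, 2], [-1/4, 1/4, 1/2]].
det T = 2, so T⁻¹ = [[3/2, 0, -2], [-3/2, -1, 1], [-5/2, -1, 2]].
D⁻¹P = [[-7, 10, -11], [-7, 4, -7], [0, -13, 9]].
M = (D⁻¹P)T⁻¹ = [[2, 1, 2], [1, 3, 4], [-3, 4, 5]].

M = [[2, 1, 2], [1, 3, 4], [-3, 4, 5]]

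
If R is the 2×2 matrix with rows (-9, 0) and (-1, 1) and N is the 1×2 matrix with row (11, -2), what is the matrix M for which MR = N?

Right-multiplying both sides by R⁻¹ gives M = NR⁻¹.
R has determinant -9; R⁻¹ = [[-1/9, 0], [-1/9, 1]].
M = NR⁻¹ = [[11, -2]] · [[-1/9, 0], [-1/9, 1]] = [[-1, -2]].

M = [[-1, -2]]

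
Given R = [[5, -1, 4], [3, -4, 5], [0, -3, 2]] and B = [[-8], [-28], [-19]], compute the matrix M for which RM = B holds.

R is on the left of M, so left-multiply by R⁻¹: M = R⁻¹B.
det R = 5, so R⁻¹ = [[7/5, -2, 11/5], [-6/5, 2, -13/5], [-9/5, 3, -17/5]].
M = R⁻¹B = [[7/5, -2, 11/5], [-6/5, 2, -13/5], [-9/5, 3, -17/5]] · [[-8], [-28], [-19]] = [[3], [3], [-5]].

M = [[3], [3], [-5]]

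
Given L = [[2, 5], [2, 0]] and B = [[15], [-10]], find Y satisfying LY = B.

Left-multiplying both sides by L⁻¹ gives Y = L⁻¹B.
det L = -10; the adjugate gives L⁻¹ = [[0, 1/2], [1/5, -1/5]].
Y = L⁻¹B = [[0, 1/2], [1/5, -1/5]] · [[15], [-10]] = [[-5], [5]].

Y = [[-5], [5]]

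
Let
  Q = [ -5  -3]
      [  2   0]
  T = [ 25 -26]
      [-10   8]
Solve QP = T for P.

Left-multiplying both sides by Q⁻¹ gives P = Q⁻¹T.
det Q = 6, so Q⁻¹ = [[0, 1/2], [-1/3, -5/6]].
P = Q⁻¹T = [[0, 1/2], [-1/3, -5/6]] · [[25, -26], [-10, 8]] = [[-5, 4], [0, 2]].

P = [[-5, 4], [0, 2]]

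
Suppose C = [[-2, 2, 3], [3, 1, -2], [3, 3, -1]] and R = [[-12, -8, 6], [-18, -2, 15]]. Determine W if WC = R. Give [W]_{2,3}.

-2

Since C sits to the right of W, W = RC⁻¹.
C has determinant 2; C⁻¹ = [[5/2, 11/2, -7/2], [-3/2, -7/2, 5/2], [3, 6, -4]].
W = RC⁻¹ = [[-12, -8, 6], [-18, -2, 15]] · [[5/2, 11/2, -7/2], [-3/2, -7/2, 5/2], [3, 6, -4]] = [[0, -2, -2], [3, -2, -2]].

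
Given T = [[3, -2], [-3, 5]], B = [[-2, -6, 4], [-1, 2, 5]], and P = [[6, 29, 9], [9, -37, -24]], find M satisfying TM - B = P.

TM = P + B = [[4, 23, 13], [8, -35, -19]].
Left-multiplying both sides by T⁻¹ gives M = T⁻¹(P + B).
det T = 9, so T⁻¹ = [[5/9, 2/9], [1/3, 1/3]].
M = T⁻¹(P + B) = [[4, 5, 3], [4, -4, -2]].

M = [[4, 5, 3], [4, -4, -2]]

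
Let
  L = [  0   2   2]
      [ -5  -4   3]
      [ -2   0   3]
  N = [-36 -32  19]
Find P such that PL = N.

L is on the right of P, so right-multiply by L⁻¹: P = NL⁻¹.
det L = 2; the adjugate gives L⁻¹ = [[-6, -3, 7], [9/2, 2, -5], [-4, -2, 5]].
P = NL⁻¹ = [[-36, -32, 19]] · [[-6, -3, 7], [9/2, 2, -5], [-4, -2, 5]] = [[-4, 6, 3]].

P = [[-4, 6, 3]]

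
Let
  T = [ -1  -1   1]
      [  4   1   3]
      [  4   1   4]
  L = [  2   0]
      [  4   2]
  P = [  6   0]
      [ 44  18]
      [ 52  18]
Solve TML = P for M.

M = T⁻¹PL⁻¹ (apply T⁻¹ on the left and L⁻¹ on the right).
det T = 3, so T⁻¹ = [[1/3, 5/3, -4/3], [-4/3, -8/3, 7/3], [0, -1, 1]].
det L = 4, so L⁻¹ = [[1/2, 0], [-1, 1/2]].
T⁻¹P = [[6, 6], [-4, -6], [8, 0]].
M = (T⁻¹P)L⁻¹ = [[-3, 3], [4, -3], [4, 0]].

M = [[-3, 3], [4, -3], [4, 0]]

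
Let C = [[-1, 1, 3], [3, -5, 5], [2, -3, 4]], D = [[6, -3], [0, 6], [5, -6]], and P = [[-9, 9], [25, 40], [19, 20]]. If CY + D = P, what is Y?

Y = [[5, 3], [-4, 0], [-2, 5]]

CY = P − D = [[-15, 12], [25, 34], [14, 26]].
Since C multiplies Y on the left, Y = C⁻¹(P − D).
det C = 6, so C⁻¹ = [[-5/6, -13/6, 10/3], [-1/3, -5/3, 7/3], [1/6, -1/6, 1/3]].
Y = C⁻¹(P − D) = [[5, 3], [-4, 0], [-2, 5]].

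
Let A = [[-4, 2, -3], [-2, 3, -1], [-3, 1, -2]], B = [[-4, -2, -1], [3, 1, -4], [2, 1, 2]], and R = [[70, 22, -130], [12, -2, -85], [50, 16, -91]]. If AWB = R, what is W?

W = [[0, -4, 4], [3, 2, 0], [4, -2, 0]]

W = A⁻¹RB⁻¹ (apply A⁻¹ on the left and B⁻¹ on the right).
A has determinant -3; A⁻¹ = [[5/3, -1/3, -7/3], [1/3, 1/3, -2/3], [-7/3, 2/3, 8/3]].
B has determinant 3; B⁻¹ = [[2, 1, 3], [-14/3, -2, -19/3], [1/3, 0, 2/3]].
A⁻¹R = [[-4, 0, 24], [-6, -4, -11], [-22, -10, 4]].
W = (A⁻¹R)B⁻¹ = [[0, -4, 4], [3, 2, 0], [4, -2, 0]].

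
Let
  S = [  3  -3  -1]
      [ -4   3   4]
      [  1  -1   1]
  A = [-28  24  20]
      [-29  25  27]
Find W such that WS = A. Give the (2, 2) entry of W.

4

Right-multiplying both sides by S⁻¹ gives W = AS⁻¹.
det S = -4; the adjugate gives S⁻¹ = [[-7/4, -1, 9/4], [-2, -1, 2], [-1/4, 0, 3/4]].
W = AS⁻¹ = [[-28, 24, 20], [-29, 25, 27]] · [[-7/4, -1, 9/4], [-2, -1, 2], [-1/4, 0, 3/4]] = [[-4, 4, 0], [-6, 4, 5]].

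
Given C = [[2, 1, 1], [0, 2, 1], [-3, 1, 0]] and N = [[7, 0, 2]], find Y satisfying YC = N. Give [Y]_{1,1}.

5

C is on the right of Y, so right-multiply by C⁻¹: Y = NC⁻¹.
det C = 1; the adjugate gives C⁻¹ = [[-1, 1, -1], [-3, 3, -2], [6, -5, 4]].
Y = NC⁻¹ = [[7, 0, 2]] · [[-1, 1, -1], [-3, 3, -2], [6, -5, 4]] = [[5, -3, 1]].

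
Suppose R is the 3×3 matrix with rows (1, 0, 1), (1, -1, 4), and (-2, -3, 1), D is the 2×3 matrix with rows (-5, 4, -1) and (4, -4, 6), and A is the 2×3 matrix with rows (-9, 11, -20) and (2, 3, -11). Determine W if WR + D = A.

W = [[-2, -4, -1], [0, -4, -1]]

WR = A − D = [[-4, 7, -19], [-2, 7, -17]].
Right-multiplying both sides by R⁻¹ gives W = (A − D)R⁻¹.
det R = 6; the adjugate gives R⁻¹ = [[11/6, -1/2, 1/6], [-3/2, 1/2, -1/2], [-5/6, 1/2, -1/6]].
W = (A − D)R⁻¹ = [[-2, -4, -1], [0, -4, -1]].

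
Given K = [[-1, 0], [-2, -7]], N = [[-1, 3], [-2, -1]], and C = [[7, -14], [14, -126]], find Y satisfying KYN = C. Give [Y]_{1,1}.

5

Y = K⁻¹CN⁻¹ (apply K⁻¹ on the left and N⁻¹ on the right).
det K = 7; the adjugate gives K⁻¹ = [[-1, 0], [2/7, -1/7]].
det N = 7, so N⁻¹ = [[-1/7, -3/7], [2/7, -1/7]].
K⁻¹C = [[-7, 14], [0, 14]].
Y = (K⁻¹C)N⁻¹ = [[5, 1], [4, -2]].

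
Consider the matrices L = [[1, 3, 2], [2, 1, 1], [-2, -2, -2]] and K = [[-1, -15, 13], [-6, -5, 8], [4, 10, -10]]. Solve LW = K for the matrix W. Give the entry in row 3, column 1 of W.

Left-multiplying both sides by L⁻¹ gives W = L⁻¹K.
det L = 2; the adjugate gives L⁻¹ = [[0, 1, 1/2], [1, 1, 3/2], [-1, -2, -5/2]].
W = L⁻¹K = [[0, 1, 1/2], [1, 1, 3/2], [-1, -2, -5/2]] · [[-1, -15, 13], [-6, -5, 8], [4, 10, -10]] = [[-4, 0, 3], [-1, -5, 6], [3, 0, -4]].

3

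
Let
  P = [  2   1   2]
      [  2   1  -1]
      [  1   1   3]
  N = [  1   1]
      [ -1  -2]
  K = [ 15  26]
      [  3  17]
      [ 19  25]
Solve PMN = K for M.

M = [[-4, -4], [2, -5], [5, 1]]

Left-multiply by P⁻¹ and right-multiply by N⁻¹: M = P⁻¹KN⁻¹.
P has determinant 3; P⁻¹ = [[4/3, -1/3, -1], [-7/3, 4/3, 2], [1/3, -1/3, 0]].
det N = -1, so N⁻¹ = [[2, 1], [-1, -1]].
P⁻¹K = [[0, 4], [7, 12], [4, 3]].
M = (P⁻¹K)N⁻¹ = [[-4, -4], [2, -5], [5, 1]].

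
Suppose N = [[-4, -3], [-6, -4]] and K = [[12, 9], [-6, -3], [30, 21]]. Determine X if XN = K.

X = [[-3, 0], [-3, 3], [-3, -3]]

N is on the right of X, so right-multiply by N⁻¹: X = KN⁻¹.
det N = -2; the adjugate gives N⁻¹ = [[2, -3/2], [-3, 2]].
X = KN⁻¹ = [[12, 9], [-6, -3], [30, 21]] · [[2, -3/2], [-3, 2]] = [[-3, 0], [-3, 3], [-3, -3]].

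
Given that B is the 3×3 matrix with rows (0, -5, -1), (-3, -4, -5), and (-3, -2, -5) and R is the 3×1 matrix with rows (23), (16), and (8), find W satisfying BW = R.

Since B multiplies W on the left, W = B⁻¹R.
det B = 6, so B⁻¹ = [[5/3, -23/6, 7/2], [0, -1/2, 1/2], [-1, 5/2, -5/2]].
W = B⁻¹R = [[5/3, -23/6, 7/2], [0, -1/2, 1/2], [-1, 5/2, -5/2]] · [[23], [16], [8]] = [[5], [-4], [-3]].

W = [[5], [-4], [-3]]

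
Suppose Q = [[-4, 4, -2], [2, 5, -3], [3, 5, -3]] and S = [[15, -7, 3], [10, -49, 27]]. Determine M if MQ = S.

M = [[-3, 0, 1], [-6, -1, -4]]

Right-multiplying both sides by Q⁻¹ gives M = SQ⁻¹.
Q has determinant -2; Q⁻¹ = [[0, -1, 1], [3/2, -9, 8], [5/2, -16, 14]].
M = SQ⁻¹ = [[15, -7, 3], [10, -49, 27]] · [[0, -1, 1], [3/2, -9, 8], [5/2, -16, 14]] = [[-3, 0, 1], [-6, -1, -4]].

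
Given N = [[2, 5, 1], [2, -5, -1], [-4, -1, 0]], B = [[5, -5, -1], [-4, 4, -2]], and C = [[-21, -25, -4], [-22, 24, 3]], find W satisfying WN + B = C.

WN = C − B = [[-26, -20, -3], [-18, 20, 5]].
Since N sits to the right of W, W = (C − B)N⁻¹.
det N = -4; the adjugate gives N⁻¹ = [[1/4, 1/4, 0], [-1, -1, -1], [11/2, 9/2, 5]].
W = (C − B)N⁻¹ = [[-3, 0, 5], [3, -2, 5]].

W = [[-3, 0, 5], [3, -2, 5]]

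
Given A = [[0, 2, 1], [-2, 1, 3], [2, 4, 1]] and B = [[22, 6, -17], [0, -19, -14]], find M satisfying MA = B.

Right-multiplying both sides by A⁻¹ gives M = BA⁻¹.
det A = 6; the adjugate gives A⁻¹ = [[-11/6, 1/3, 5/6], [4/3, -1/3, -1/3], [-5/3, 2/3, 2/3]].
M = BA⁻¹ = [[22, 6, -17], [0, -19, -14]] · [[-11/6, 1/3, 5/6], [4/3, -1/3, -1/3], [-5/3, 2/3, 2/3]] = [[-4, -6, 5], [-2, -3, -3]].

M = [[-4, -6, 5], [-2, -3, -3]]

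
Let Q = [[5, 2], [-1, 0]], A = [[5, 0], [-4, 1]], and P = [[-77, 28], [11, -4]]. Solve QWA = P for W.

Isolating W: multiply by Q⁻¹ from the left and A⁻¹ from the right, so W = Q⁻¹PA⁻¹.
det Q = 2, so Q⁻¹ = [[0, -1], [1/2, 5/2]].
A has determinant 5; A⁻¹ = [[1/5, 0], [4/5, 1]].
Q⁻¹P = [[-11, 4], [-11, 4]].
W = (Q⁻¹P)A⁻¹ = [[1, 4], [1, 4]].

W = [[1, 4], [1, 4]]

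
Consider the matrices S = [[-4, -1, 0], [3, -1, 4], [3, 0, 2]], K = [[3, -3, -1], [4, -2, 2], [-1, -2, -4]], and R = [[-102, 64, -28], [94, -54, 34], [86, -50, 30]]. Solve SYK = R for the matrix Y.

Isolating Y: multiply by S⁻¹ from the left and K⁻¹ from the right, so Y = S⁻¹RK⁻¹.
det S = 2, so S⁻¹ = [[-1, 1, -2], [3, -4, 8], [3/2, -3/2, 7/2]].
det K = 4; the adjugate gives K⁻¹ = [[3, -5/2, -2], [7/2, -13/4, -5/2], [-5/2, 9/4, 3/2]].
S⁻¹R = [[24, -18, 2], [6, 8, 20], [7, 2, 12]].
Y = (S⁻¹R)K⁻¹ = [[4, 3, 0], [-4, 4, -2], [-2, 3, -1]].

Y = [[4, 3, 0], [-4, 4, -2], [-2, 3, -1]]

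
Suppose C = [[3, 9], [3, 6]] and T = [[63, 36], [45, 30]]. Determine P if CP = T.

C is on the left of P, so left-multiply by C⁻¹: P = C⁻¹T.
det C = -9; the adjugate gives C⁻¹ = [[-2/3, 1], [1/3, -1/3]].
P = C⁻¹T = [[-2/3, 1], [1/3, -1/3]] · [[63, 36], [45, 30]] = [[3, 6], [6, 2]].

P = [[3, 6], [6, 2]]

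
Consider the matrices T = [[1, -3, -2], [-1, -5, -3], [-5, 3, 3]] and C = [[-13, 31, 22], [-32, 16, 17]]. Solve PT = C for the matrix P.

Right-multiplying both sides by T⁻¹ gives P = CT⁻¹.
det T = -4; the adjugate gives T⁻¹ = [[3/2, -3/4, 1/4], [-9/2, 7/4, -5/4], [7, -3, 2]].
P = CT⁻¹ = [[-13, 31, 22], [-32, 16, 17]] · [[3/2, -3/4, 1/4], [-9/2, 7/4, -5/4], [7, -3, 2]] = [[-5, -2, 2], [-1, 1, 6]].

P = [[-5, -2, 2], [-1, 1, 6]]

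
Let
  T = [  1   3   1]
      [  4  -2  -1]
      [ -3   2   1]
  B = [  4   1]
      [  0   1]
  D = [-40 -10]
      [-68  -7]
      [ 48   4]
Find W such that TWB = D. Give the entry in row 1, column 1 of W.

Isolating W: multiply by T⁻¹ from the left and B⁻¹ from the right, so W = T⁻¹DB⁻¹.
det T = -1, so T⁻¹ = [[0, 1, 1], [1, -4, -5], [-2, 11, 14]].
det B = 4; the adjugate gives B⁻¹ = [[1/4, -1/4], [0, 1]].
T⁻¹D = [[-20, -3], [-8, -2], [4, -1]].
W = (T⁻¹D)B⁻¹ = [[-5, 2], [-2, 0], [1, -2]].

-5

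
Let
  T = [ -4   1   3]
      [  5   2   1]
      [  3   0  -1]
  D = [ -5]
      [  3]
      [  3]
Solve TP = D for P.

P = [[1], [-1], [0]]

Since T multiplies P on the left, P = T⁻¹D.
det T = -2; the adjugate gives T⁻¹ = [[1, -1/2, 5/2], [-4, 5/2, -19/2], [3, -3/2, 13/2]].
P = T⁻¹D = [[1, -1/2, 5/2], [-4, 5/2, -19/2], [3, -3/2, 13/2]] · [[-5], [3], [3]] = [[1], [-1], [0]].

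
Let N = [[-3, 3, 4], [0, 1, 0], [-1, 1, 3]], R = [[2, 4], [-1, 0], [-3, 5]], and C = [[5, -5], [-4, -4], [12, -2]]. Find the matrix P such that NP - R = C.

P = [[-2, -1], [-5, -4], [4, 2]]

NP = C + R = [[7, -1], [-5, -4], [9, 3]].
Left-multiplying both sides by N⁻¹ gives P = N⁻¹(C + R).
N has determinant -5; N⁻¹ = [[-3/5, 1, 4/5], [0, 1, 0], [-1/5, 0, 3/5]].
P = N⁻¹(C + R) = [[-2, -1], [-5, -4], [4, 2]].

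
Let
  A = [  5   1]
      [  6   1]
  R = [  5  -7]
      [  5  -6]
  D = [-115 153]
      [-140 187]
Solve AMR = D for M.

Left-multiply by A⁻¹ and right-multiply by R⁻¹: M = A⁻¹DR⁻¹.
A has determinant -1; A⁻¹ = [[-1, 1], [6, -5]].
det R = 5; the adjugate gives R⁻¹ = [[-6/5, 7/5], [-1, 1]].
A⁻¹D = [[-25, 34], [10, -17]].
M = (A⁻¹D)R⁻¹ = [[-4, -1], [5, -3]].

M = [[-4, -1], [5, -3]]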